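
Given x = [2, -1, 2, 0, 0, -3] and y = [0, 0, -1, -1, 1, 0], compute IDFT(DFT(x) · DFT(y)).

(x ⊛ y)[n] = Σ(m=0 to 5) x[m] · y[(n-m) mod 6]

Computing each output sample:
(x ⊛ y)[0] = 2
(x ⊛ y)[1] = 3
(x ⊛ y)[2] = 1
(x ⊛ y)[3] = -4
(x ⊛ y)[4] = 1
(x ⊛ y)[5] = -3

x ⊛ y = [2, 3, 1, -4, 1, -3]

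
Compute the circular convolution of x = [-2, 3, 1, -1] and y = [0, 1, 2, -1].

(x ⊛ y)[n] = Σ(m=0 to 3) x[m] · y[(n-m) mod 4]

Computing each output sample:
(x ⊛ y)[0] = -2
(x ⊛ y)[1] = -5
(x ⊛ y)[2] = 0
(x ⊛ y)[3] = 9

x ⊛ y = [-2, -5, 0, 9]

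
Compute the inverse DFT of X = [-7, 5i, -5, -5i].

x[n] = (1/4) Σ(k=0 to 3) X[k] · e^(2πikn/4)

Computing each x[n]:
x[0] = -3
x[1] = -3
x[2] = -3
x[3] = 2

x = [-3, -3, -3, 2]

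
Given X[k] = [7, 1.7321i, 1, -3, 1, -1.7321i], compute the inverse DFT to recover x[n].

x[n] = (1/6) Σ(k=0 to 5) X[k] · e^(2πikn/6)

Computing each x[n]:
x[0] = 1
x[1] = 1
x[2] = 0
x[3] = 2
x[4] = 1
x[5] = 2

x = [1, 1, 0, 2, 1, 2]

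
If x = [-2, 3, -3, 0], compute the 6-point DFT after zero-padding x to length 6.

Original 4-point DFT: [-2, 1-3i, -8, 1+3i]
Zero-padded 6-point DFT provides frequency interpolation.

DFT_6([x, 0, ...]) = [-2, 1, -2.0000-5.1962i, -8, -2.0000+5.1962i, 1]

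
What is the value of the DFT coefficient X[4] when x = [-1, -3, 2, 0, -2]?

X[4] = Σ(n=0 to 4) x[n] · ω_5^(4n) where ω_5 = e^(-2πi/5)
= (-1)·ω_5^0 + (-3)·ω_5^4 + (2)·ω_5^8 + (0)·ω_5^12 + (-2)·ω_5^16

X[4] = -4.1631+0.2245i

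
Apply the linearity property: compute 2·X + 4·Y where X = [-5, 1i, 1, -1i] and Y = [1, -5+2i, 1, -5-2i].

By linearity: DFT(2x + 4y) = 2·DFT(x) + 4·DFT(y)
= 2·[-5, 1i, 1, -1i] + 4·[1, -5+2i, 1, -5-2i]

Computing element-wise:
Z[0] = 2·(-5) + 4·(1) = -6
Z[1] = 2·(1i) + 4·(-5+2i) = -20+10i
Z[2] = 2·(1) + 4·(1) = 6
Z[3] = 2·(-1i) + 4·(-5-2i) = -20-10i

DFT(2x + 4y) = 2·X + 4·Y = [-6, -20+10i, 6, -20-10i]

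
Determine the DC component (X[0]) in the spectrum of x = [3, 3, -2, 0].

X[0] = Σ(n=0 to 3) x[n] · ω_4^0 = Σ x[n]
= (3) + (3) + (-2) + (0)

X[0] = 4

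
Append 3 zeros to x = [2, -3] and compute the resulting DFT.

Original 2-point DFT: [-1, 5]
Zero-padded 5-point DFT provides frequency interpolation.

DFT_5([x, 0, ...]) = [-1, 1.0729+2.8532i, 4.4271+1.7634i, 4.4271-1.7634i, 1.0729-2.8532i]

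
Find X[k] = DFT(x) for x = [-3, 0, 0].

X[k] = Σ(n=0 to 2) x[n] · ω_3^(nk)
where ω_3 = e^(-2πi/3)

Computing each X[k]:
X[0] = -3
X[1] = -3
X[2] = -3

X = [-3, -3, -3]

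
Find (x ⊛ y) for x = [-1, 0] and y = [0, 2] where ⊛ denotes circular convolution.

(x ⊛ y)[n] = Σ(m=0 to 1) x[m] · y[(n-m) mod 2]

Computing each output sample:
(x ⊛ y)[0] = 0
(x ⊛ y)[1] = -2

x ⊛ y = [0, -2]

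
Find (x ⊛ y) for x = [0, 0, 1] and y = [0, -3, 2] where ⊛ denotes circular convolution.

(x ⊛ y)[n] = Σ(m=0 to 2) x[m] · y[(n-m) mod 3]

Computing each output sample:
(x ⊛ y)[0] = -3
(x ⊛ y)[1] = 2
(x ⊛ y)[2] = 0

x ⊛ y = [-3, 2, 0]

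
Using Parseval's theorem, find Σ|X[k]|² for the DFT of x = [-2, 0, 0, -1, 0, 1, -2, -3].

Parseval: Σ|x[n]|² = (1/N)Σ|X[k]|², so Σ|X[k]|² = N·Σ|x[n]|² = 8·19.0000

Σ|X[k]|² = N·Σ|x[n]|² = 8·19.0000 = 152.0000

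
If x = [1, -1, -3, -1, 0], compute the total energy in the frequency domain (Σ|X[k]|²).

Parseval: Σ|x[n]|² = (1/N)Σ|X[k]|², so Σ|X[k]|² = N·Σ|x[n]|² = 5·12.0000

Σ|X[k]|² = N·Σ|x[n]|² = 5·12.0000 = 60.0000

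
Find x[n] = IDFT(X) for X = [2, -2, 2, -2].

x[n] = (1/4) Σ(k=0 to 3) X[k] · e^(2πikn/4)

Computing each x[n]:
x[0] = 0
x[1] = 0
x[2] = 2
x[3] = 0

x = [0, 0, 2, 0]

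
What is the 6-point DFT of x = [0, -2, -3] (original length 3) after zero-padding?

Original 3-point DFT: [-5, 2.5000-0.8660i, 2.5000+0.8660i]
Zero-padded 6-point DFT provides frequency interpolation.

DFT_6([x, 0, ...]) = [-5, 0.5000+4.3301i, 2.5000-0.8660i, -1, 2.5000+0.8660i, 0.5000-4.3301i]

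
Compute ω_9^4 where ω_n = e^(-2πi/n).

ω_9^4 = e^(-2πi·4/9)
= cos(-2π·4/9) + i·sin(-2π·4/9)
= cos(-8π/9) + i·sin(-8π/9)

ω_9^4 = cos(-8π/9) + i·sin(-8π/9) = -0.9397-0.3420i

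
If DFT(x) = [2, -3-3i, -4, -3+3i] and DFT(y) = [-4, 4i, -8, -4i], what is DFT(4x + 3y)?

By linearity: DFT(4x + 3y) = 4·DFT(x) + 3·DFT(y)
= 4·[2, -3-3i, -4, -3+3i] + 3·[-4, 4i, -8, -4i]

Computing element-wise:
Z[0] = 4·(2) + 3·(-4) = -4
Z[1] = 4·(-3-3i) + 3·(4i) = -12
Z[2] = 4·(-4) + 3·(-8) = -40
Z[3] = 4·(-3+3i) + 3·(-4i) = -12

DFT(4x + 3y) = 4·X + 3·Y = [-4, -12, -40, -12]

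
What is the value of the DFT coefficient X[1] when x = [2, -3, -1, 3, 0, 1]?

X[1] = Σ(n=0 to 5) x[n] · ω_6^(1n) where ω_6 = e^(-2πi/6)
= (2)·ω_6^0 + (-3)·ω_6^1 + (-1)·ω_6^2 + (3)·ω_6^3 + (0)·ω_6^4 + (1)·ω_6^5

X[1] = -1.5000+4.3301i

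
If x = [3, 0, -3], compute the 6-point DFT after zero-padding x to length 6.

Original 3-point DFT: [0, 4.5000-2.5981i, 4.5000+2.5981i]
Zero-padded 6-point DFT provides frequency interpolation.

DFT_6([x, 0, ...]) = [0, 4.5000+2.5981i, 4.5000-2.5981i, 0, 4.5000+2.5981i, 4.5000-2.5981i]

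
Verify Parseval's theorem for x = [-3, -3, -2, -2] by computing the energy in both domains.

Time domain:
Σ|x[n]|² = |-3|² + |-3|² + |-2|² + |-2|² = 26.0000

Frequency domain:
(1/4)Σ|X[k]|² = (1/4)(|-10|² + |-1+1i|² + |0|² + |-1-1i|²) = (1/4)·104.0000 = 26.0000

Both sides agree, confirming Parseval's theorem.

Σ|x[n]|² = (1/N)Σ|X[k]|² = 26.0000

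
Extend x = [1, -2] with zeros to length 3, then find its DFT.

Original 2-point DFT: [-1, 3]
Zero-padded 3-point DFT provides frequency interpolation.

DFT_3([x, 0, ...]) = [-1, 2.0000+1.7321i, 2.0000-1.7321i]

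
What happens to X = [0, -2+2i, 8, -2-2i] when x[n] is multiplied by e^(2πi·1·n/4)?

Modulation property: DFT(ω_4^(-1n)·x[n]) = X[(k-1) mod 4], so circularly shift X by 1 positions.

X[k-1] = [-2-2i, 0, -2+2i, 8]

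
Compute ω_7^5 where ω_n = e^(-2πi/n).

ω_7^5 = e^(-2πi·5/7)
= cos(-2π·5/7) + i·sin(-2π·5/7)
= cos(-10π/7) + i·sin(-10π/7)

ω_7^5 = cos(-10π/7) + i·sin(-10π/7) = -0.2225+0.9749i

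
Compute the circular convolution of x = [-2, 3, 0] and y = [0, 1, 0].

(x ⊛ y)[n] = Σ(m=0 to 2) x[m] · y[(n-m) mod 3]

Computing each output sample:
(x ⊛ y)[0] = 0
(x ⊛ y)[1] = -2
(x ⊛ y)[2] = 3

x ⊛ y = [0, -2, 3]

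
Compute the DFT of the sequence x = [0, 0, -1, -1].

X[k] = Σ(n=0 to 3) x[n] · ω_4^(nk)
where ω_4 = e^(-2πi/4)

Computing each X[k]:
X[0] = -2
X[1] = 1-1i
X[2] = 0
X[3] = 1+1i

X = [-2, 1-1i, 0, 1+1i]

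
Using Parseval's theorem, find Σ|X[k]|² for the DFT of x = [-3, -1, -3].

Parseval: Σ|x[n]|² = (1/N)Σ|X[k]|², so Σ|X[k]|² = N·Σ|x[n]|² = 3·19.0000

Σ|X[k]|² = N·Σ|x[n]|² = 3·19.0000 = 57.0000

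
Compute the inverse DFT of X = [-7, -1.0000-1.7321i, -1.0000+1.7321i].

x[n] = (1/3) Σ(k=0 to 2) X[k] · e^(2πikn/3)

Computing each x[n]:
x[0] = -3
x[1] = -1
x[2] = -3

x = [-3, -1, -3]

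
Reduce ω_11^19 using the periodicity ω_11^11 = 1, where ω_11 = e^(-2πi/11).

Since ω_11^11 = 1, powers reduce modulo 11.
19 mod 11 = 8
So ω_11^19 = ω_11^8 = e^(-2πi·8/11)

ω_11^19 = ω_11^8 = -0.1423+0.9898i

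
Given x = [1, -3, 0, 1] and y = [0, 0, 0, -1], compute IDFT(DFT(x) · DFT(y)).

(x ⊛ y)[n] = Σ(m=0 to 3) x[m] · y[(n-m) mod 4]

Computing each output sample:
(x ⊛ y)[0] = 3
(x ⊛ y)[1] = 0
(x ⊛ y)[2] = -1
(x ⊛ y)[3] = -1

x ⊛ y = [3, 0, -1, -1]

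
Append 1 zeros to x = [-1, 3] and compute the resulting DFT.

Original 2-point DFT: [2, -4]
Zero-padded 3-point DFT provides frequency interpolation.

DFT_3([x, 0, ...]) = [2, -2.5000-2.5981i, -2.5000+2.5981i]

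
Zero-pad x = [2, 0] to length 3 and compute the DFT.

Original 2-point DFT: [2, 2]
Zero-padded 3-point DFT provides frequency interpolation.

DFT_3([x, 0, ...]) = [2, 2, 2]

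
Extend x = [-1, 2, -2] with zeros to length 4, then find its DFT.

Original 3-point DFT: [-1, -1.0000-3.4641i, -1.0000+3.4641i]
Zero-padded 4-point DFT provides frequency interpolation.

DFT_4([x, 0, ...]) = [-1, 1-2i, -5, 1+2i]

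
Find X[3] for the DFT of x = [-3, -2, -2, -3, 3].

X[3] = Σ(n=0 to 4) x[n] · ω_5^(3n) where ω_5 = e^(-2πi/5)
= (-3)·ω_5^0 + (-2)·ω_5^3 + (-2)·ω_5^6 + (-3)·ω_5^9 + (3)·ω_5^12

X[3] = -5.3541-3.8900i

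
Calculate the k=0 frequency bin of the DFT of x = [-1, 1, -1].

X[0] = Σ(n=0 to 2) x[n] · ω_3^0 = Σ x[n]
= (-1) + (1) + (-1)

X[0] = -1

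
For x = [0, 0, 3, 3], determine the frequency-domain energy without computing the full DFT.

Parseval: Σ|x[n]|² = (1/N)Σ|X[k]|², so Σ|X[k]|² = N·Σ|x[n]|² = 4·18.0000

Σ|X[k]|² = N·Σ|x[n]|² = 4·18.0000 = 72.0000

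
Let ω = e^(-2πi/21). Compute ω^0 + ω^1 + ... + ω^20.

Sum of all nth roots of unity equals 0 for n > 1 (geometric series with r ≠ 1).

0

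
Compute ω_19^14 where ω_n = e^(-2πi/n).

ω_19^14 = e^(-2πi·14/19)
= cos(-2π·14/19) + i·sin(-2π·14/19)
= cos(-28π/19) + i·sin(-28π/19)

ω_19^14 = cos(-28π/19) + i·sin(-28π/19) = -0.0826+0.9966i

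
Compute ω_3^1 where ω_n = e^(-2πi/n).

ω_3^1 = e^(-2πi·1/3)
= cos(-2π·1/3) + i·sin(-2π·1/3)
= cos(-2π/3) + i·sin(-2π/3)

ω_3^1 = cos(-2π/3) + i·sin(-2π/3) = -0.5000-0.8660i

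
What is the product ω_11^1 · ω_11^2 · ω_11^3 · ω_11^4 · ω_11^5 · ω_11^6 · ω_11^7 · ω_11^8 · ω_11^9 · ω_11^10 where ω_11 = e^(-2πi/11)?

The primitive 11th roots of unity are ω_11^k for k coprime to 11: k ∈ {1, 2, 3, 4, 5, 6, 7, 8, 9, 10}
Their product equals the constant term of the cyclotomic polynomial Φ_11(x) up to sign.
For n ≥ 3, the product of all primitive nth roots of unity is 1. (For n=1 it is 1; for n=2 it is -1.)

1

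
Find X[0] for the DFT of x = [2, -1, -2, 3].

X[0] = Σ(n=0 to 3) x[n] · ω_4^0 = Σ x[n]
= (2) + (-1) + (-2) + (3)

X[0] = 2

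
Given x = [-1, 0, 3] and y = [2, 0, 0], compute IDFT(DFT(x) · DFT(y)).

(x ⊛ y)[n] = Σ(m=0 to 2) x[m] · y[(n-m) mod 3]

Computing each output sample:
(x ⊛ y)[0] = -2
(x ⊛ y)[1] = 0
(x ⊛ y)[2] = 6

x ⊛ y = [-2, 0, 6]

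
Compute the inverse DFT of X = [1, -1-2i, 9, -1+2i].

x[n] = (1/4) Σ(k=0 to 3) X[k] · e^(2πikn/4)

Computing each x[n]:
x[0] = 2
x[1] = -1
x[2] = 3
x[3] = -3

x = [2, -1, 3, -3]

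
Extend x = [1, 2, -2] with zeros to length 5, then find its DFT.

Original 3-point DFT: [1, 1.0000-3.4641i, 1.0000+3.4641i]
Zero-padded 5-point DFT provides frequency interpolation.

DFT_5([x, 0, ...]) = [1, 3.2361-0.7265i, -1.2361-3.0777i, -1.2361+3.0777i, 3.2361+0.7265i]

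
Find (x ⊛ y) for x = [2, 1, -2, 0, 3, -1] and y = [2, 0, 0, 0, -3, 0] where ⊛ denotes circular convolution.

(x ⊛ y)[n] = Σ(m=0 to 5) x[m] · y[(n-m) mod 6]

Computing each output sample:
(x ⊛ y)[0] = 10
(x ⊛ y)[1] = 2
(x ⊛ y)[2] = -13
(x ⊛ y)[3] = 3
(x ⊛ y)[4] = 0
(x ⊛ y)[5] = -5

x ⊛ y = [10, 2, -13, 3, 0, -5]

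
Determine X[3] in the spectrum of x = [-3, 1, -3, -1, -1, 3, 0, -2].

X[3] = Σ(n=0 to 7) x[n] · ω_8^(3n) where ω_8 = e^(-2πi/8)
= (-3)·ω_8^0 + (1)·ω_8^3 + (-3)·ω_8^6 + (-1)·ω_8^9 + (-1)·ω_8^12 + (3)·ω_8^15 + (0)·ω_8^18 + (-2)·ω_8^21

X[3] = 0.1213-2.2929i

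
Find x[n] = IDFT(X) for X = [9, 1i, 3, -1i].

x[n] = (1/4) Σ(k=0 to 3) X[k] · e^(2πikn/4)

Computing each x[n]:
x[0] = 3
x[1] = 1
x[2] = 3
x[3] = 2

x = [3, 1, 3, 2]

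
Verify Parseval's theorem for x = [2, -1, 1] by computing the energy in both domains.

Time domain:
Σ|x[n]|² = |2|² + |-1|² + |1|² = 6.0000

Frequency domain:
(1/3)Σ|X[k]|² = (1/3)(|2|² + |2.0000+1.7321i|² + |2.0000-1.7321i|²) = (1/3)·18.0000 = 6.0000

Both sides agree, confirming Parseval's theorem.

Σ|x[n]|² = (1/N)Σ|X[k]|² = 6.0000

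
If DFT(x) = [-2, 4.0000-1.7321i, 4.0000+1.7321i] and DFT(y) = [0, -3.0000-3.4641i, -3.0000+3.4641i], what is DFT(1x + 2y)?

By linearity: DFT(1x + 2y) = 1·DFT(x) + 2·DFT(y)
= 1·[-2, 4.0000-1.7321i, 4.0000+1.7321i] + 2·[0, -3.0000-3.4641i, -3.0000+3.4641i]

Computing element-wise:
Z[0] = 1·(-2) + 2·(0) = -2
Z[1] = 1·(4.0000-1.7321i) + 2·(-3.0000-3.4641i) = -2.0000-8.6603i
Z[2] = 1·(4.0000+1.7321i) + 2·(-3.0000+3.4641i) = -2.0000+8.6603i

DFT(1x + 2y) = 1·X + 2·Y = [-2, -2.0000-8.6603i, -2.0000+8.6603i]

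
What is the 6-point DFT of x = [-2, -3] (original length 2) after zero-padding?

Original 2-point DFT: [-5, 1]
Zero-padded 6-point DFT provides frequency interpolation.

DFT_6([x, 0, ...]) = [-5, -3.5000+2.5981i, -0.5000+2.5981i, 1, -0.5000-2.5981i, -3.5000-2.5981i]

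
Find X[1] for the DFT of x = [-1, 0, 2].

X[1] = Σ(n=0 to 2) x[n] · ω_3^(1n) where ω_3 = e^(-2πi/3)
= (-1)·ω_3^0 + (0)·ω_3^1 + (2)·ω_3^2

X[1] = -2.0000+1.7321i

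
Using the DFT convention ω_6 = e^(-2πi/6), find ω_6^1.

ω_6^1 = e^(-2πi·1/6)
= cos(-2π·1/6) + i·sin(-2π·1/6)
= cos(-2π/6) + i·sin(-2π/6)

ω_6^1 = cos(-2π/6) + i·sin(-2π/6) = 0.5000-0.8660i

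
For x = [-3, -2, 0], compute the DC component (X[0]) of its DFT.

X[0] = Σ(n=0 to 2) x[n] · ω_3^0 = Σ x[n]
= (-3) + (-2) + (0)

X[0] = -5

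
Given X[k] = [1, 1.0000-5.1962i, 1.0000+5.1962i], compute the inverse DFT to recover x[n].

x[n] = (1/3) Σ(k=0 to 2) X[k] · e^(2πikn/3)

Computing each x[n]:
x[0] = 1
x[1] = 3
x[2] = -3

x = [1, 3, -3]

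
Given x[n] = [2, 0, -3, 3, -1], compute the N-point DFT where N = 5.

X[k] = Σ(n=0 to 4) x[n] · ω_5^(nk)
where ω_5 = e^(-2πi/5)

Computing each X[k]:
X[0] = 1
X[1] = 1.6910+2.5757i
X[2] = 2.8090-6.2941i
X[3] = 2.8090+6.2941i
X[4] = 1.6910-2.5757i

X = [1, 1.6910+2.5757i, 2.8090-6.2941i, 2.8090+6.2941i, 1.6910-2.5757i]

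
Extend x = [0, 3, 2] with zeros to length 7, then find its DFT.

Original 3-point DFT: [5, -2.5000-0.8660i, -2.5000+0.8660i]
Zero-padded 7-point DFT provides frequency interpolation.

DFT_7([x, 0, ...]) = [5, 1.4254-4.2954i, -2.4695-2.0570i, -1.4559+0.2620i, -1.4559-0.2620i, -2.4695+2.0570i, 1.4254+4.2954i]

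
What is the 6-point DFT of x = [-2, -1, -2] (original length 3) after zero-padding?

Original 3-point DFT: [-5, -0.5000-0.8660i, -0.5000+0.8660i]
Zero-padded 6-point DFT provides frequency interpolation.

DFT_6([x, 0, ...]) = [-5, -1.5000+2.5981i, -0.5000-0.8660i, -3, -0.5000+0.8660i, -1.5000-2.5981i]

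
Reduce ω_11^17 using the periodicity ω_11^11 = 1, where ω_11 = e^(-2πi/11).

Since ω_11^11 = 1, powers reduce modulo 11.
17 mod 11 = 6
So ω_11^17 = ω_11^6 = e^(-2πi·6/11)

ω_11^17 = ω_11^6 = -0.9595+0.2817i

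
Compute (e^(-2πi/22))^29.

Since ω_22^22 = 1, powers reduce modulo 22.
29 mod 22 = 7
So ω_22^29 = ω_22^7 = e^(-2πi·7/22)

ω_22^29 = ω_22^7 = -0.4154-0.9096i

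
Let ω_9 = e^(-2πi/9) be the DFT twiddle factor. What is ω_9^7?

ω_9^7 = e^(-2πi·7/9)
= cos(-2π·7/9) + i·sin(-2π·7/9)
= cos(-14π/9) + i·sin(-14π/9)

ω_9^7 = cos(-14π/9) + i·sin(-14π/9) = 0.1736+0.9848i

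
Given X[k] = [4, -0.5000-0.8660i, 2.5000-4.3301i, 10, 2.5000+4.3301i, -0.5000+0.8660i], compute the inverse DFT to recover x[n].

x[n] = (1/6) Σ(k=0 to 5) X[k] · e^(2πikn/6)

Computing each x[n]:
x[0] = 3
x[1] = 0
x[2] = 1
x[3] = 0
x[4] = 3
x[5] = -3

x = [3, 0, 1, 0, 3, -3]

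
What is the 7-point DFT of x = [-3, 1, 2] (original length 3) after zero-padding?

Original 3-point DFT: [0, -4.5000+0.8660i, -4.5000-0.8660i]
Zero-padded 7-point DFT provides frequency interpolation.

DFT_7([x, 0, ...]) = [0, -2.8216-2.7317i, -5.0245-0.1072i, -2.6540+1.1298i, -2.6540-1.1298i, -5.0245+0.1072i, -2.8216+2.7317i]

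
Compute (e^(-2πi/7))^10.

Since ω_7^7 = 1, powers reduce modulo 7.
10 mod 7 = 3
So ω_7^10 = ω_7^3 = e^(-2πi·3/7)

ω_7^10 = ω_7^3 = -0.9010-0.4339i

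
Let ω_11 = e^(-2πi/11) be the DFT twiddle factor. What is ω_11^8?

ω_11^8 = e^(-2πi·8/11)
= cos(-2π·8/11) + i·sin(-2π·8/11)
= cos(-16π/11) + i·sin(-16π/11)

ω_11^8 = cos(-16π/11) + i·sin(-16π/11) = -0.1423+0.9898i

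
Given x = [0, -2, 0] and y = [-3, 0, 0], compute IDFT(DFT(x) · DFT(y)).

(x ⊛ y)[n] = Σ(m=0 to 2) x[m] · y[(n-m) mod 3]

Computing each output sample:
(x ⊛ y)[0] = 0
(x ⊛ y)[1] = 6
(x ⊛ y)[2] = 0

x ⊛ y = [0, 6, 0]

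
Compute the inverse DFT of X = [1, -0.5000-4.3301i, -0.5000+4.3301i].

x[n] = (1/3) Σ(k=0 to 2) X[k] · e^(2πikn/3)

Computing each x[n]:
x[0] = 0
x[1] = 3
x[2] = -2

x = [0, 3, -2]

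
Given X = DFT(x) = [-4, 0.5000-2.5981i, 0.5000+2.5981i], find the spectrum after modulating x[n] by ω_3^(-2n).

Modulation property: DFT(ω_3^(-2n)·x[n]) = X[(k-2) mod 3], so circularly shift X by 2 positions.

X[k-2] = [0.5000-2.5981i, 0.5000+2.5981i, -4]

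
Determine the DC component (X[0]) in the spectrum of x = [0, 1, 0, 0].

X[0] = Σ(n=0 to 3) x[n] · ω_4^0 = Σ x[n]
= (0) + (1) + (0) + (0)

X[0] = 1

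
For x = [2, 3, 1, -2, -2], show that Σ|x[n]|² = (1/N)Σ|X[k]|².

Time domain:
Σ|x[n]|² = |2|² + |3|² + |1|² + |-2|² + |-2|² = 22.0000

Frequency domain:
(1/5)Σ|X[k]|² = (1/5)(|2|² + |3.1180-6.5186i|² + |0.8820-0.0858i|² + |0.8820+0.0858i|² + |3.1180+6.5186i|²) = (1/5)·110.0000 = 22.0000

Both sides agree, confirming Parseval's theorem.

Σ|x[n]|² = (1/N)Σ|X[k]|² = 22.0000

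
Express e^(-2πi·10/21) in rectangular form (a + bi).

ω_21^10 = e^(-2πi·10/21)
= cos(-2π·10/21) + i·sin(-2π·10/21)
= cos(-20π/21) + i·sin(-20π/21)

ω_21^10 = cos(-20π/21) + i·sin(-20π/21) = -0.9888-0.1490i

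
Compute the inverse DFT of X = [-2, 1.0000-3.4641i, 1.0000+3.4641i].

x[n] = (1/3) Σ(k=0 to 2) X[k] · e^(2πikn/3)

Computing each x[n]:
x[0] = 0
x[1] = 1
x[2] = -3

x = [0, 1, -3]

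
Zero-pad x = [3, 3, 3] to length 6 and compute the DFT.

Original 3-point DFT: [9, 0, 0]
Zero-padded 6-point DFT provides frequency interpolation.

DFT_6([x, 0, ...]) = [9, 3.0000-5.1962i, 0, 3, 0, 3.0000+5.1962i]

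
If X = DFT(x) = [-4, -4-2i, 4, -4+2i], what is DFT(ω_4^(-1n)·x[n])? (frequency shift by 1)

Modulation property: DFT(ω_4^(-1n)·x[n]) = X[(k-1) mod 4], so circularly shift X by 1 positions.

X[k-1] = [-4+2i, -4, -4-2i, 4]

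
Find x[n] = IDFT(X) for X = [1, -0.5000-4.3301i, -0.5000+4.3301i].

x[n] = (1/3) Σ(k=0 to 2) X[k] · e^(2πikn/3)

Computing each x[n]:
x[0] = 0
x[1] = 3
x[2] = -2

x = [0, 3, -2]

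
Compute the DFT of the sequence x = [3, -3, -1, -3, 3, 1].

X[k] = Σ(n=0 to 5) x[n] · ω_6^(nk)
where ω_6 = e^(-2πi/6)

Computing each X[k]:
X[0] = 0
X[1] = 4.0000+6.9282i
X[2] = 0
X[3] = 10
X[4] = 0
X[5] = 4.0000-6.9282i

X = [0, 4.0000+6.9282i, 0, 10, 0, 4.0000-6.9282i]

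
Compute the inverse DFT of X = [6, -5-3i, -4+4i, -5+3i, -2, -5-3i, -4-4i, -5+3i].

x[n] = (1/8) Σ(k=0 to 7) X[k] · e^(2πikn/8)

Computing each x[n]:
x[0] = -3
x[1] = 0
x[2] = 3
x[3] = 2
x[4] = 2
x[5] = 0
x[6] = 0
x[7] = 2

x = [-3, 0, 3, 2, 2, 0, 0, 2]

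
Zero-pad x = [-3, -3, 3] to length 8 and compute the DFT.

Original 3-point DFT: [-3, -3.0000+5.1962i, -3.0000-5.1962i]
Zero-padded 8-point DFT provides frequency interpolation.

DFT_8([x, 0, ...]) = [-3, -5.1213-0.8787i, -6+3i, -0.8787+5.1213i, 3, -0.8787-5.1213i, -6-3i, -5.1213+0.8787i]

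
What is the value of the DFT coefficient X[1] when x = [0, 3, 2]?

X[1] = Σ(n=0 to 2) x[n] · ω_3^(1n) where ω_3 = e^(-2πi/3)
= (0)·ω_3^0 + (3)·ω_3^1 + (2)·ω_3^2

X[1] = -2.5000-0.8660i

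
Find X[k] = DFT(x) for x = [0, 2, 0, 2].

X[k] = Σ(n=0 to 3) x[n] · ω_4^(nk)
where ω_4 = e^(-2πi/4)

Computing each X[k]:
X[0] = 4
X[1] = 0
X[2] = -4
X[3] = 0

X = [4, 0, -4, 0]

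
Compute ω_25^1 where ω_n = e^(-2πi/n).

ω_25^1 = e^(-2πi·1/25)
= cos(-2π·1/25) + i·sin(-2π·1/25)
= cos(-2π/25) + i·sin(-2π/25)

ω_25^1 = cos(-2π/25) + i·sin(-2π/25) = 0.9686-0.2487i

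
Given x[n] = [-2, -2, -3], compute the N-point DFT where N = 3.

X[k] = Σ(n=0 to 2) x[n] · ω_3^(nk)
where ω_3 = e^(-2πi/3)

Computing each X[k]:
X[0] = -7
X[1] = 0.5000-0.8660i
X[2] = 0.5000+0.8660i

X = [-7, 0.5000-0.8660i, 0.5000+0.8660i]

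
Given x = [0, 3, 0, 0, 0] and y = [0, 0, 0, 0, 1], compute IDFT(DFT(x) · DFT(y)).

(x ⊛ y)[n] = Σ(m=0 to 4) x[m] · y[(n-m) mod 5]

Computing each output sample:
(x ⊛ y)[0] = 3
(x ⊛ y)[1] = 0
(x ⊛ y)[2] = 0
(x ⊛ y)[3] = 0
(x ⊛ y)[4] = 0

x ⊛ y = [3, 0, 0, 0, 0]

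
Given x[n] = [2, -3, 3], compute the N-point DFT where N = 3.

X[k] = Σ(n=0 to 2) x[n] · ω_3^(nk)
where ω_3 = e^(-2πi/3)

Computing each X[k]:
X[0] = 2
X[1] = 2.0000+5.1962i
X[2] = 2.0000-5.1962i

X = [2, 2.0000+5.1962i, 2.0000-5.1962i]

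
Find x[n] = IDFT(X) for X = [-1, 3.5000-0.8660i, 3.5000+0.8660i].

x[n] = (1/3) Σ(k=0 to 2) X[k] · e^(2πikn/3)

Computing each x[n]:
x[0] = 2
x[1] = -1
x[2] = -2

x = [2, -1, -2]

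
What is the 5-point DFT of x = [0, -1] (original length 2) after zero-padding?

Original 2-point DFT: [-1, 1]
Zero-padded 5-point DFT provides frequency interpolation.

DFT_5([x, 0, ...]) = [-1, -0.3090+0.9511i, 0.8090+0.5878i, 0.8090-0.5878i, -0.3090-0.9511i]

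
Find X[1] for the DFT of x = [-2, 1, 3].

X[1] = Σ(n=0 to 2) x[n] · ω_3^(1n) where ω_3 = e^(-2πi/3)
= (-2)·ω_3^0 + (1)·ω_3^1 + (3)·ω_3^2

X[1] = -4.0000+1.7321i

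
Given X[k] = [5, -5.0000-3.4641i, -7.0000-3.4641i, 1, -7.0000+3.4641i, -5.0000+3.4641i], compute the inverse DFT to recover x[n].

x[n] = (1/6) Σ(k=0 to 5) X[k] · e^(2πikn/6)

Computing each x[n]:
x[0] = -3
x[1] = 3
x[2] = 3
x[3] = 0
x[4] = 3
x[5] = -1

x = [-3, 3, 3, 0, 3, -1]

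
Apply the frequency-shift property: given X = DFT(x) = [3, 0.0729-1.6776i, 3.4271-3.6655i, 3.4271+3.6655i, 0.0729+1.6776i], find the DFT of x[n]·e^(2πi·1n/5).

Modulation property: DFT(ω_5^(-1n)·x[n]) = X[(k-1) mod 5], so circularly shift X by 1 positions.

X[k-1] = [0.0729+1.6776i, 3, 0.0729-1.6776i, 3.4271-3.6655i, 3.4271+3.6655i]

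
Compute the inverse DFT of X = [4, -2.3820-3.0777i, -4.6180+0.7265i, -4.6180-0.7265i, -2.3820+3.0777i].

x[n] = (1/5) Σ(k=0 to 4) X[k] · e^(2πikn/5)

Computing each x[n]:
x[0] = -2
x[1] = 3
x[2] = 2
x[3] = 0
x[4] = 1

x = [-2, 3, 2, 0, 1]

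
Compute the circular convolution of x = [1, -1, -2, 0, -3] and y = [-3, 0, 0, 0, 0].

(x ⊛ y)[n] = Σ(m=0 to 4) x[m] · y[(n-m) mod 5]

Computing each output sample:
(x ⊛ y)[0] = -3
(x ⊛ y)[1] = 3
(x ⊛ y)[2] = 6
(x ⊛ y)[3] = 0
(x ⊛ y)[4] = 9

x ⊛ y = [-3, 3, 6, 0, 9]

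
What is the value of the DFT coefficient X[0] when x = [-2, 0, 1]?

X[0] = Σ(n=0 to 2) x[n] · ω_3^0 = Σ x[n]
= (-2) + (0) + (1)

X[0] = -1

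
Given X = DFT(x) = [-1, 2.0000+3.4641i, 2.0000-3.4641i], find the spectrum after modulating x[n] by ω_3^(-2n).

Modulation property: DFT(ω_3^(-2n)·x[n]) = X[(k-2) mod 3], so circularly shift X by 2 positions.

X[k-2] = [2.0000+3.4641i, 2.0000-3.4641i, -1]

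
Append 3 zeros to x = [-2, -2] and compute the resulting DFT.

Original 2-point DFT: [-4, 0]
Zero-padded 5-point DFT provides frequency interpolation.

DFT_5([x, 0, ...]) = [-4, -2.6180+1.9021i, -0.3820+1.1756i, -0.3820-1.1756i, -2.6180-1.9021i]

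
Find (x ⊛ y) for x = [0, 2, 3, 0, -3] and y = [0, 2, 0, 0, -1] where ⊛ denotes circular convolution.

(x ⊛ y)[n] = Σ(m=0 to 4) x[m] · y[(n-m) mod 5]

Computing each output sample:
(x ⊛ y)[0] = -8
(x ⊛ y)[1] = -3
(x ⊛ y)[2] = 4
(x ⊛ y)[3] = 9
(x ⊛ y)[4] = 0

x ⊛ y = [-8, -3, 4, 9, 0]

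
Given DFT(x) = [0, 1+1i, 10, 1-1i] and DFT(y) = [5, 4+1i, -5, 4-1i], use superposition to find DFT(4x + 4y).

By linearity: DFT(4x + 4y) = 4·DFT(x) + 4·DFT(y)
= 4·[0, 1+1i, 10, 1-1i] + 4·[5, 4+1i, -5, 4-1i]

Computing element-wise:
Z[0] = 4·(0) + 4·(5) = 20
Z[1] = 4·(1+1i) + 4·(4+1i) = 20+8i
Z[2] = 4·(10) + 4·(-5) = 20
Z[3] = 4·(1-1i) + 4·(4-1i) = 20-8i

DFT(4x + 4y) = 4·X + 4·Y = [20, 20+8i, 20, 20-8i]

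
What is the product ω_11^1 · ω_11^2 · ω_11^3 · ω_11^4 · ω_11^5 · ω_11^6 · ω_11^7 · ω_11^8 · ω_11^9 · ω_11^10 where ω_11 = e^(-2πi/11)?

The primitive 11th roots of unity are ω_11^k for k coprime to 11: k ∈ {1, 2, 3, 4, 5, 6, 7, 8, 9, 10}
Their product equals the constant term of the cyclotomic polynomial Φ_11(x) up to sign.
For n ≥ 3, the product of all primitive nth roots of unity is 1. (For n=1 it is 1; for n=2 it is -1.)

1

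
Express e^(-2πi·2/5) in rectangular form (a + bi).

ω_5^2 = e^(-2πi·2/5)
= cos(-2π·2/5) + i·sin(-2π·2/5)
= cos(-4π/5) + i·sin(-4π/5)

ω_5^2 = cos(-4π/5) + i·sin(-4π/5) = -0.8090-0.5878i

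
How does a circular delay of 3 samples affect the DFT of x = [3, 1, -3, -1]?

Time shift by 3: X_shifted[k] = ω_4^(3k) · X[k]
Shifted x = [1, -3, -1, 3]

DFT(x[n-3]) = [0, 2+6i, 0, 2-6i]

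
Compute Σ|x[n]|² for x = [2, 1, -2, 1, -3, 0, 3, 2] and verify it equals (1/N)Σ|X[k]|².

Time domain:
Σ|x[n]|² = |2|² + |1|² + |-2|² + |1|² + |-3|² + |0|² + |3|² + |2|² = 32.0000

Frequency domain:
(1/8)Σ|X[k]|² = (1/8)(|4|² + |6.4142+5.0000i|² + |-2+2i|² + |3.5858-5.0000i|² + |-4|² + |3.5858+5.0000i|² + |-2-2i|² + |6.4142-5.0000i|²) = (1/8)·256.0000 = 32.0000

Both sides agree, confirming Parseval's theorem.

Σ|x[n]|² = (1/N)Σ|X[k]|² = 32.0000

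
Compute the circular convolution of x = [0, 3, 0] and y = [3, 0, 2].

(x ⊛ y)[n] = Σ(m=0 to 2) x[m] · y[(n-m) mod 3]

Computing each output sample:
(x ⊛ y)[0] = 6
(x ⊛ y)[1] = 9
(x ⊛ y)[2] = 0

x ⊛ y = [6, 9, 0]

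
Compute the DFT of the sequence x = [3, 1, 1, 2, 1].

X[k] = Σ(n=0 to 4) x[n] · ω_5^(nk)
where ω_5 = e^(-2πi/5)

Computing each X[k]:
X[0] = 8
X[1] = 1.1910+0.5878i
X[2] = 2.3090-0.9511i
X[3] = 2.3090+0.9511i
X[4] = 1.1910-0.5878i

X = [8, 1.1910+0.5878i, 2.3090-0.9511i, 2.3090+0.9511i, 1.1910-0.5878i]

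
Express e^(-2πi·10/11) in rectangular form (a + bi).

ω_11^10 = e^(-2πi·10/11)
= cos(-2π·10/11) + i·sin(-2π·10/11)
= cos(-20π/11) + i·sin(-20π/11)

ω_11^10 = cos(-20π/11) + i·sin(-20π/11) = 0.8413+0.5406i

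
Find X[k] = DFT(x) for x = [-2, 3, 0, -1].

X[k] = Σ(n=0 to 3) x[n] · ω_4^(nk)
where ω_4 = e^(-2πi/4)

Computing each X[k]:
X[0] = 0
X[1] = -2-4i
X[2] = -4
X[3] = -2+4i

X = [0, -2-4i, -4, -2+4i]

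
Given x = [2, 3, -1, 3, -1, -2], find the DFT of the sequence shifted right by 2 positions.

Time shift by 2: X_shifted[k] = ω_6^(2k) · X[k]
Shifted x = [-1, -2, 2, 3, -1, 3]

DFT(x[n-2]) = [4, -4.0000+1.7321i, 1.0000+6.9282i, -4, 1.0000-6.9282i, -4.0000-1.7321i]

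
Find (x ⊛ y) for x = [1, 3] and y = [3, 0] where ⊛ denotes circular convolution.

(x ⊛ y)[n] = Σ(m=0 to 1) x[m] · y[(n-m) mod 2]

Computing each output sample:
(x ⊛ y)[0] = 3
(x ⊛ y)[1] = 9

x ⊛ y = [3, 9]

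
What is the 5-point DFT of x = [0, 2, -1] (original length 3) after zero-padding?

Original 3-point DFT: [1, -0.5000-2.5981i, -0.5000+2.5981i]
Zero-padded 5-point DFT provides frequency interpolation.

DFT_5([x, 0, ...]) = [1, 1.4271-1.3143i, -1.9271-2.1266i, -1.9271+2.1266i, 1.4271+1.3143i]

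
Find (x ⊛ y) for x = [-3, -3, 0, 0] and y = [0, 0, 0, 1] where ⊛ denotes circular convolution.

(x ⊛ y)[n] = Σ(m=0 to 3) x[m] · y[(n-m) mod 4]

Computing each output sample:
(x ⊛ y)[0] = -3
(x ⊛ y)[1] = 0
(x ⊛ y)[2] = 0
(x ⊛ y)[3] = -3

x ⊛ y = [-3, 0, 0, -3]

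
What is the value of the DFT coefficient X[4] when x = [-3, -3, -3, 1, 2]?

X[4] = Σ(n=0 to 4) x[n] · ω_5^(4n) where ω_5 = e^(-2πi/5)
= (-3)·ω_5^0 + (-3)·ω_5^4 + (-3)·ω_5^8 + (1)·ω_5^12 + (2)·ω_5^16

X[4] = -1.6910-7.1064i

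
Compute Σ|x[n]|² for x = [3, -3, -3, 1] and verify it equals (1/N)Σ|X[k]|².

Time domain:
Σ|x[n]|² = |3|² + |-3|² + |-3|² + |1|² = 28.0000

Frequency domain:
(1/4)Σ|X[k]|² = (1/4)(|-2|² + |6+4i|² + |2|² + |6-4i|²) = (1/4)·112.0000 = 28.0000

Both sides agree, confirming Parseval's theorem.

Σ|x[n]|² = (1/N)Σ|X[k]|² = 28.0000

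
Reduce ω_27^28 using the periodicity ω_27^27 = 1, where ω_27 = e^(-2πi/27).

Since ω_27^27 = 1, powers reduce modulo 27.
28 mod 27 = 1
So ω_27^28 = ω_27^1 = e^(-2πi·1/27)

ω_27^28 = ω_27^1 = 0.9730-0.2306i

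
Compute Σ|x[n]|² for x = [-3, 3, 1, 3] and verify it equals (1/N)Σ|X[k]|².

Time domain:
Σ|x[n]|² = |-3|² + |3|² + |1|² + |3|² = 28.0000

Frequency domain:
(1/4)Σ|X[k]|² = (1/4)(|4|² + |-4|² + |-8|² + |-4|²) = (1/4)·112.0000 = 28.0000

Both sides agree, confirming Parseval's theorem.

Σ|x[n]|² = (1/N)Σ|X[k]|² = 28.0000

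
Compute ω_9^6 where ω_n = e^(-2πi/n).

ω_9^6 = e^(-2πi·6/9)
= cos(-2π·6/9) + i·sin(-2π·6/9)
= cos(-12π/9) + i·sin(-12π/9)

ω_9^6 = cos(-12π/9) + i·sin(-12π/9) = -0.5000+0.8660i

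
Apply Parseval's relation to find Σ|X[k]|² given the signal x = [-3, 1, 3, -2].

Parseval: Σ|x[n]|² = (1/N)Σ|X[k]|², so Σ|X[k]|² = N·Σ|x[n]|² = 4·23.0000

Σ|X[k]|² = N·Σ|x[n]|² = 4·23.0000 = 92.0000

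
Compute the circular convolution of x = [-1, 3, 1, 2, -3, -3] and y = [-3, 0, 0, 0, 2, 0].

(x ⊛ y)[n] = Σ(m=0 to 5) x[m] · y[(n-m) mod 6]

Computing each output sample:
(x ⊛ y)[0] = 5
(x ⊛ y)[1] = -5
(x ⊛ y)[2] = -9
(x ⊛ y)[3] = -12
(x ⊛ y)[4] = 7
(x ⊛ y)[5] = 15

x ⊛ y = [5, -5, -9, -12, 7, 15]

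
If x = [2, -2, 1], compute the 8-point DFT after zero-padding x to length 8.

Original 3-point DFT: [1, 2.5000+2.5981i, 2.5000-2.5981i]
Zero-padded 8-point DFT provides frequency interpolation.

DFT_8([x, 0, ...]) = [1, 0.5858+0.4142i, 1+2i, 3.4142+2.4142i, 5, 3.4142-2.4142i, 1-2i, 0.5858-0.4142i]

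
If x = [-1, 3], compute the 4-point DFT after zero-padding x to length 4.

Original 2-point DFT: [2, -4]
Zero-padded 4-point DFT provides frequency interpolation.

DFT_4([x, 0, ...]) = [2, -1-3i, -4, -1+3i]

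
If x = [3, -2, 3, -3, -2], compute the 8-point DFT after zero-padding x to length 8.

Original 5-point DFT: [-1, 1.7639-3.5267i, 6.2361+5.7063i, 6.2361-5.7063i, 1.7639+3.5267i]
Zero-padded 8-point DFT provides frequency interpolation.

DFT_8([x, 0, ...]) = [-1, 5.7071+0.5355i, -2-1i, 4.2929+6.5355i, 9, 4.2929-6.5355i, -2+1i, 5.7071-0.5355i]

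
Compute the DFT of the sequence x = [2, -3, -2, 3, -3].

X[k] = Σ(n=0 to 4) x[n] · ω_5^(nk)
where ω_5 = e^(-2πi/5)

Computing each X[k]:
X[0] = -3
X[1] = -0.6631+2.9389i
X[2] = 7.1631-4.7553i
X[3] = 7.1631+4.7553i
X[4] = -0.6631-2.9389i

X = [-3, -0.6631+2.9389i, 7.1631-4.7553i, 7.1631+4.7553i, -0.6631-2.9389i]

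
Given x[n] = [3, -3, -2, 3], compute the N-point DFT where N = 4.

X[k] = Σ(n=0 to 3) x[n] · ω_4^(nk)
where ω_4 = e^(-2πi/4)

Computing each X[k]:
X[0] = 1
X[1] = 5+6i
X[2] = 1
X[3] = 5-6i

X = [1, 5+6i, 1, 5-6i]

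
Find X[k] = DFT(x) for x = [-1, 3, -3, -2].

X[k] = Σ(n=0 to 3) x[n] · ω_4^(nk)
where ω_4 = e^(-2πi/4)

Computing each X[k]:
X[0] = -3
X[1] = 2-5i
X[2] = -5
X[3] = 2+5i

X = [-3, 2-5i, -5, 2+5i]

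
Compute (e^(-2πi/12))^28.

Since ω_12^12 = 1, powers reduce modulo 12.
28 mod 12 = 4
So ω_12^28 = ω_12^4 = e^(-2πi·4/12)

ω_12^28 = ω_12^4 = -0.5000-0.8660i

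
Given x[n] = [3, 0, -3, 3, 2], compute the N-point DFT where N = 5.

X[k] = Σ(n=0 to 4) x[n] · ω_5^(nk)
where ω_5 = e^(-2πi/5)

Computing each X[k]:
X[0] = 5
X[1] = 3.6180+5.4288i
X[2] = 1.3820-4.5308i
X[3] = 1.3820+4.5308i
X[4] = 3.6180-5.4288i

X = [5, 3.6180+5.4288i, 1.3820-4.5308i, 1.3820+4.5308i, 3.6180-5.4288i]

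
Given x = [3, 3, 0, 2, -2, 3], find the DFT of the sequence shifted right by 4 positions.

Time shift by 4: X_shifted[k] = ω_6^(4k) · X[k]
Shifted x = [0, 2, -2, 3, 3, 3]

DFT(x[n-4]) = [9, -1.0000+5.1962i, -3.4641i, -7, 3.4641i, -1.0000-5.1962i]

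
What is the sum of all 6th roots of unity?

Sum of all nth roots of unity equals 0 for n > 1 (geometric series with r ≠ 1).

0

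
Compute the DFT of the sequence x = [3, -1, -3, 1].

X[k] = Σ(n=0 to 3) x[n] · ω_4^(nk)
where ω_4 = e^(-2πi/4)

Computing each X[k]:
X[0] = 0
X[1] = 6+2i
X[2] = 0
X[3] = 6-2i

X = [0, 6+2i, 0, 6-2i]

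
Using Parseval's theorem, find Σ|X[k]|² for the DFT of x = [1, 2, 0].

Parseval: Σ|x[n]|² = (1/N)Σ|X[k]|², so Σ|X[k]|² = N·Σ|x[n]|² = 3·5.0000

Σ|X[k]|² = N·Σ|x[n]|² = 3·5.0000 = 15.0000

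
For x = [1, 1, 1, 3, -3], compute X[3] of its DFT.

X[3] = Σ(n=0 to 4) x[n] · ω_5^(3n) where ω_5 = e^(-2πi/5)
= (1)·ω_5^0 + (1)·ω_5^3 + (1)·ω_5^6 + (3)·ω_5^9 + (-3)·ω_5^12

X[3] = 3.8541+4.2533i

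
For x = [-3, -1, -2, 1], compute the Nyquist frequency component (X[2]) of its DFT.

X[2] = Σ(n=0 to 3) x[n] · ω_4^(2n) where ω_4 = e^(-2πi/4)
= (-3)·ω_4^0 + (-1)·ω_4^2 + (-2)·ω_4^4 + (1)·ω_4^6

X[2] = -5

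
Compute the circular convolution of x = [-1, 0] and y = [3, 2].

(x ⊛ y)[n] = Σ(m=0 to 1) x[m] · y[(n-m) mod 2]

Computing each output sample:
(x ⊛ y)[0] = -3
(x ⊛ y)[1] = -2

x ⊛ y = [-3, -2]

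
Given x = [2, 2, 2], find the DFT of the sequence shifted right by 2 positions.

Time shift by 2: X_shifted[k] = ω_3^(2k) · X[k]
Shifted x = [2, 2, 2]

DFT(x[n-2]) = [6, 0, 0]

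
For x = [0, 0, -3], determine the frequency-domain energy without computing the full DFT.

Parseval: Σ|x[n]|² = (1/N)Σ|X[k]|², so Σ|X[k]|² = N·Σ|x[n]|² = 3·9.0000

Σ|X[k]|² = N·Σ|x[n]|² = 3·9.0000 = 27.0000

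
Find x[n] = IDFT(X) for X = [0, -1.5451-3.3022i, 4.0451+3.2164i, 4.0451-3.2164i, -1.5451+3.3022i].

x[n] = (1/5) Σ(k=0 to 4) X[k] · e^(2πikn/5)

Computing each x[n]:
x[0] = 1
x[1] = -1
x[2] = 3
x[3] = -1
x[4] = -2

x = [1, -1, 3, -1, -2]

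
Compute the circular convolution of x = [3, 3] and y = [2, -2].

(x ⊛ y)[n] = Σ(m=0 to 1) x[m] · y[(n-m) mod 2]

Computing each output sample:
(x ⊛ y)[0] = 0
(x ⊛ y)[1] = 0

x ⊛ y = [0, 0]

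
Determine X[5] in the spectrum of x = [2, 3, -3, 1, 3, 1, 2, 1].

X[5] = Σ(n=0 to 7) x[n] · ω_8^(5n) where ω_8 = e^(-2πi/8)
= (2)·ω_8^0 + (3)·ω_8^5 + (-3)·ω_8^10 + (1)·ω_8^15 + (3)·ω_8^20 + (1)·ω_8^25 + (2)·ω_8^30 + (1)·ω_8^35

X[5] = -2.4142+6.4142i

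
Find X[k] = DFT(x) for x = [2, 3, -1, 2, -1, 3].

X[k] = Σ(n=0 to 5) x[n] · ω_6^(nk)
where ω_6 = e^(-2πi/6)

Computing each X[k]:
X[0] = 8
X[1] = 4
X[2] = 2
X[3] = -8
X[4] = 2
X[5] = 4

X = [8, 4, 2, -8, 2, 4]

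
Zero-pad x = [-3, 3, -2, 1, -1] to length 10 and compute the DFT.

Original 5-point DFT: [-2, -1.5729-2.0409i, -4.9271-5.2043i, -4.9271+5.2043i, -1.5729+2.0409i]
Zero-padded 10-point DFT provides frequency interpolation.

DFT_10([x, 0, ...]) = [-2, -0.6910-0.2245i, -1.5729-2.0409i, -1.8090-2.4899i, -4.9271-5.2043i, -10, -4.9271+5.2043i, -1.8090+2.4899i, -1.5729+2.0409i, -0.6910+0.2245i]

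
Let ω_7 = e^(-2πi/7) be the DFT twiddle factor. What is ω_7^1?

ω_7^1 = e^(-2πi·1/7)
= cos(-2π·1/7) + i·sin(-2π·1/7)
= cos(-2π/7) + i·sin(-2π/7)

ω_7^1 = cos(-2π/7) + i·sin(-2π/7) = 0.6235-0.7818i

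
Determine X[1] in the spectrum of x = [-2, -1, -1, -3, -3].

X[1] = Σ(n=0 to 4) x[n] · ω_5^(1n) where ω_5 = e^(-2πi/5)
= (-2)·ω_5^0 + (-1)·ω_5^1 + (-1)·ω_5^2 + (-3)·ω_5^3 + (-3)·ω_5^4

X[1] = -3.0777i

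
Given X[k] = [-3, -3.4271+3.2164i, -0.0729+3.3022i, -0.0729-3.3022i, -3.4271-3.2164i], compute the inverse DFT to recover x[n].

x[n] = (1/5) Σ(k=0 to 4) X[k] · e^(2πikn/5)

Computing each x[n]:
x[0] = -2
x[1] = -3
x[2] = 1
x[3] = 0
x[4] = 1

x = [-2, -3, 1, 0, 1]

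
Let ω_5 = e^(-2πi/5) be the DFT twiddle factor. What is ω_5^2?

ω_5^2 = e^(-2πi·2/5)
= cos(-2π·2/5) + i·sin(-2π·2/5)
= cos(-4π/5) + i·sin(-4π/5)

ω_5^2 = cos(-4π/5) + i·sin(-4π/5) = -0.8090-0.5878i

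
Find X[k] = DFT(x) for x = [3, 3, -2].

X[k] = Σ(n=0 to 2) x[n] · ω_3^(nk)
where ω_3 = e^(-2πi/3)

Computing each X[k]:
X[0] = 4
X[1] = 2.5000-4.3301i
X[2] = 2.5000+4.3301i

X = [4, 2.5000-4.3301i, 2.5000+4.3301i]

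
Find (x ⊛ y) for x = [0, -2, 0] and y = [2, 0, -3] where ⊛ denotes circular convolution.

(x ⊛ y)[n] = Σ(m=0 to 2) x[m] · y[(n-m) mod 3]

Computing each output sample:
(x ⊛ y)[0] = 6
(x ⊛ y)[1] = -4
(x ⊛ y)[2] = 0

x ⊛ y = [6, -4, 0]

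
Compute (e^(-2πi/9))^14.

Since ω_9^9 = 1, powers reduce modulo 9.
14 mod 9 = 5
So ω_9^14 = ω_9^5 = e^(-2πi·5/9)

ω_9^14 = ω_9^5 = -0.9397+0.3420i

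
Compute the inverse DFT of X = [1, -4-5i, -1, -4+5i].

x[n] = (1/4) Σ(k=0 to 3) X[k] · e^(2πikn/4)

Computing each x[n]:
x[0] = -2
x[1] = 3
x[2] = 2
x[3] = -2

x = [-2, 3, 2, -2]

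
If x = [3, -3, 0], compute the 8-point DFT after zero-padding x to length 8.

Original 3-point DFT: [0, 4.5000+2.5981i, 4.5000-2.5981i]
Zero-padded 8-point DFT provides frequency interpolation.

DFT_8([x, 0, ...]) = [0, 0.8787+2.1213i, 3+3i, 5.1213+2.1213i, 6, 5.1213-2.1213i, 3-3i, 0.8787-2.1213i]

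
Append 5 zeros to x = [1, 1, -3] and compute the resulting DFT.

Original 3-point DFT: [-1, 2.0000-3.4641i, 2.0000+3.4641i]
Zero-padded 8-point DFT provides frequency interpolation.

DFT_8([x, 0, ...]) = [-1, 1.7071+2.2929i, 4-1i, 0.2929-3.7071i, -3, 0.2929+3.7071i, 4+1i, 1.7071-2.2929i]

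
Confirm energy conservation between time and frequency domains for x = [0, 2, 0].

Time domain:
Σ|x[n]|² = |0|² + |2|² + |0|² = 4.0000

Frequency domain:
(1/3)Σ|X[k]|² = (1/3)(|2|² + |-1.0000-1.7321i|² + |-1.0000+1.7321i|²) = (1/3)·12.0000 = 4.0000

Both sides agree, confirming Parseval's theorem.

Σ|x[n]|² = (1/N)Σ|X[k]|² = 4.0000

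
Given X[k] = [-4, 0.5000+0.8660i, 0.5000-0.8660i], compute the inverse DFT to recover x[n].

x[n] = (1/3) Σ(k=0 to 2) X[k] · e^(2πikn/3)

Computing each x[n]:
x[0] = -1
x[1] = -2
x[2] = -1

x = [-1, -2, -1]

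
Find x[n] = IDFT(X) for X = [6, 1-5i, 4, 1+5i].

x[n] = (1/4) Σ(k=0 to 3) X[k] · e^(2πikn/4)

Computing each x[n]:
x[0] = 3
x[1] = 3
x[2] = 2
x[3] = -2

x = [3, 3, 2, -2]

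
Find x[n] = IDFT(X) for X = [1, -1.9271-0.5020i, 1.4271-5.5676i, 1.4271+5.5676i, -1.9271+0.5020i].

x[n] = (1/5) Σ(k=0 to 4) X[k] · e^(2πikn/5)

Computing each x[n]:
x[0] = 0
x[1] = 1
x[2] = -1
x[3] = 3
x[4] = -2

x = [0, 1, -1, 3, -2]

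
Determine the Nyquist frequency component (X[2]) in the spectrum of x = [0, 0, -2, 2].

X[2] = Σ(n=0 to 3) x[n] · ω_4^(2n) where ω_4 = e^(-2πi/4)
= (0)·ω_4^0 + (0)·ω_4^2 + (-2)·ω_4^4 + (2)·ω_4^6

X[2] = -4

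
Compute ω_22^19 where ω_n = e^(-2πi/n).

ω_22^19 = e^(-2πi·19/22)
= cos(-2π·19/22) + i·sin(-2π·19/22)
= cos(-38π/22) + i·sin(-38π/22)

ω_22^19 = cos(-38π/22) + i·sin(-38π/22) = 0.6549+0.7557i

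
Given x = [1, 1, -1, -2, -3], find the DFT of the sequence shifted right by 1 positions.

Time shift by 1: X_shifted[k] = ω_5^(1k) · X[k]
Shifted x = [-3, 1, 1, -1, -2]

DFT(x[n-1]) = [-4, -3.3090-4.0287i, -2.1910+0.1388i, -2.1910-0.1388i, -3.3090+4.0287i]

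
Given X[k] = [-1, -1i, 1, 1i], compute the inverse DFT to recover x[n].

x[n] = (1/4) Σ(k=0 to 3) X[k] · e^(2πikn/4)

Computing each x[n]:
x[0] = 0
x[1] = 0
x[2] = 0
x[3] = -1

x = [0, 0, 0, -1]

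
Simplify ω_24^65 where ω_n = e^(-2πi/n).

Since ω_24^24 = 1, powers reduce modulo 24.
65 mod 24 = 17
So ω_24^65 = ω_24^17 = e^(-2πi·17/24)

ω_24^65 = ω_24^17 = -0.2588+0.9659i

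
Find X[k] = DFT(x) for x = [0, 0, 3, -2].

X[k] = Σ(n=0 to 3) x[n] · ω_4^(nk)
where ω_4 = e^(-2πi/4)

Computing each X[k]:
X[0] = 1
X[1] = -3-2i
X[2] = 5
X[3] = -3+2i

X = [1, -3-2i, 5, -3+2i]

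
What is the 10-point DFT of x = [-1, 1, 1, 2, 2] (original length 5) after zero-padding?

Original 5-point DFT: [5, -2.5000+1.5388i, -2.5000-0.3633i, -2.5000+0.3633i, -2.5000-1.5388i]
Zero-padded 10-point DFT provides frequency interpolation.

DFT_10([x, 0, ...]) = [5, -2.1180-4.6165i, -2.5000+1.5388i, 0.1180-1.0898i, -2.5000-0.3633i, -1, -2.5000+0.3633i, 0.1180+1.0898i, -2.5000-1.5388i, -2.1180+4.6165i]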